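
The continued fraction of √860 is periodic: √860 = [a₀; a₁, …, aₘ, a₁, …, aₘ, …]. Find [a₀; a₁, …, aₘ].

a₀ = ⌊√860⌋ = 29.
With m₀=0, d₀=1 and mₖ₊₁ = dₖaₖ − mₖ, dₖ₊₁ = (n − mₖ₊₁²)/dₖ, aₖ₊₁ = ⌊(a₀+mₖ₊₁)/dₖ₊₁⌋:
  k=1: m=29, d=19, a=3
  k=2: m=28, d=4, a=14
  k=3: m=28, d=19, a=3
  k=4: m=29, d=1, a=58
d=1 and a=2a₀=58 at k=4, so the next step gives (m, d) = (29, 19) again — its k=1 value — and the period has length 4.

[29; 3, 14, 3, 58]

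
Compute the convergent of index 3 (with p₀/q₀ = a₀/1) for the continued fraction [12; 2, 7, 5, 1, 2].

960/77

Using pₖ = aₖpₖ₋₁ + pₖ₋₂, qₖ = aₖqₖ₋₁ + qₖ₋₂ (with p₋₁=1, p₋₂=0, q₋₁=0, q₋₂=1):
  k=0: a=12, p=12, q=1
  k=1: a=2, p=25, q=2
  k=2: a=7, p=187, q=15
  k=3: a=5, p=960, q=77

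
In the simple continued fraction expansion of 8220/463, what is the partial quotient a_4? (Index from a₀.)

8220 = 17·463 + 349   →  a_0 = 17
463 = 1·349 + 114   →  a_1 = 1
349 = 3·114 + 7   →  a_2 = 3
114 = 16·7 + 2   →  a_3 = 16
7 = 3·2 + 1   →  a_4 = 3

3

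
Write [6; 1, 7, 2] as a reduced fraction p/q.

117/17

Using pₖ = aₖpₖ₋₁ + pₖ₋₂ and qₖ = aₖqₖ₋₁ + qₖ₋₂:
  k=0: a=6, p=6, q=1
  k=1: a=1, p=7, q=1
  k=2: a=7, p=55, q=8
  k=3: a=2, p=117, q=17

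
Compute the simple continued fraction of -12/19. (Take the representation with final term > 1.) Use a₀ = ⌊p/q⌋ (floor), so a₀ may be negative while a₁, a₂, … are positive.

-12 = -1×19 + 7
19 = 2×7 + 5
7 = 1×5 + 2
5 = 2×2 + 1
2 = 2×1 + 0  (stop)
So -12/19 = [-1; 2, 1, 2, 2].

[-1; 2, 1, 2, 2]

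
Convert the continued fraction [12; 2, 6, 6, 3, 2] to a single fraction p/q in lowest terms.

Using pₖ = aₖpₖ₋₁ + pₖ₋₂ and qₖ = aₖqₖ₋₁ + qₖ₋₂:
  k=0: a=12, p=12, q=1
  k=1: a=2, p=25, q=2
  k=2: a=6, p=162, q=13
  k=3: a=6, p=997, q=80
  k=4: a=3, p=3153, q=253
  k=5: a=2, p=7303, q=586

7303/586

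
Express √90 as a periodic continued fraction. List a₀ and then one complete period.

[9; 2, 18]

a₀ = ⌊√90⌋ = 9.
With m₀=0, d₀=1 and mₖ₊₁ = dₖaₖ − mₖ, dₖ₊₁ = (n − mₖ₊₁²)/dₖ, aₖ₊₁ = ⌊(a₀+mₖ₊₁)/dₖ₊₁⌋:
  k=1: m=9, d=9, a=2
  k=2: m=9, d=1, a=18
d=1 and a=2a₀=18 at k=2, so the next step gives (m, d) = (9, 9) again — its k=1 value — and the period has length 2.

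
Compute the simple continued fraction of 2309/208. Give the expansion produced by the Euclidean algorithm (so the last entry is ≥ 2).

[11; 9, 1, 9, 2]

2309 = 11·208 + 21
208 = 9·21 + 19
21 = 1·19 + 2
19 = 9·2 + 1
2 = 2·1 + 0  (stop)
So 2309/208 = [11; 9, 1, 9, 2].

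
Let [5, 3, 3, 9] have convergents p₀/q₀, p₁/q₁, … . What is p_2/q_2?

Using pₖ = aₖpₖ₋₁ + pₖ₋₂, qₖ = aₖqₖ₋₁ + qₖ₋₂ (with p₋₁=1, p₋₂=0, q₋₁=0, q₋₂=1):
  k=0: a=5, p=5, q=1
  k=1: a=3, p=16, q=3
  k=2: a=3, p=53, q=10

53/10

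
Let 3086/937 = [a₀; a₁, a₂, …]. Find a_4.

5

3086 = 3·937 + 275   →  a_0 = 3
937 = 3·275 + 112   →  a_1 = 3
275 = 2·112 + 51   →  a_2 = 2
112 = 2·51 + 10   →  a_3 = 2
51 = 5·10 + 1   →  a_4 = 5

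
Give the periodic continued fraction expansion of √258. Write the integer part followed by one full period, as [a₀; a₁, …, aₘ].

a₀ = ⌊√258⌋ = 16.
With m₀=0, d₀=1 and mₖ₊₁ = dₖaₖ − mₖ, dₖ₊₁ = (n − mₖ₊₁²)/dₖ, aₖ₊₁ = ⌊(a₀+mₖ₊₁)/dₖ₊₁⌋:
  k=1: m=16, d=2, a=16
  k=2: m=16, d=1, a=32
d=1 and a=2a₀=32 at k=2, so the next step gives (m, d) = (16, 2) again — its k=1 value — and the period has length 2.

[16; 16, 32]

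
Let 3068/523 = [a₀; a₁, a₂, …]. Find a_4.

8

3068 = 5·523 + 453   →  a_0 = 5
523 = 1·453 + 70   →  a_1 = 1
453 = 6·70 + 33   →  a_2 = 6
70 = 2·33 + 4   →  a_3 = 2
33 = 8·4 + 1   →  a_4 = 8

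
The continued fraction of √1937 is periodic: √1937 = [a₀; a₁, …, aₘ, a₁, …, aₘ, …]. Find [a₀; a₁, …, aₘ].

a₀ = ⌊√1937⌋ = 44.

[44; 88]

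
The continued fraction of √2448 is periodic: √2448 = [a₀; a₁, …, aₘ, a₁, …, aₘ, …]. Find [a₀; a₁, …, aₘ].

[49; 2, 10, 2, 98]

a₀ = ⌊√2448⌋ = 49.
With m₀=0, d₀=1 and mₖ₊₁ = dₖaₖ − mₖ, dₖ₊₁ = (n − mₖ₊₁²)/dₖ, aₖ₊₁ = ⌊(a₀+mₖ₊₁)/dₖ₊₁⌋:
  k=1: m=49, d=47, a=2
  k=2: m=45, d=9, a=10
  k=3: m=45, d=47, a=2
  k=4: m=49, d=1, a=98
d=1 and a=2a₀=98 at k=4, so the next step gives (m, d) = (49, 47) again — its k=1 value — and the period has length 4.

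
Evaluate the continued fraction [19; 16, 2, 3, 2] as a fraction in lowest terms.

Using pₖ = aₖpₖ₋₁ + pₖ₋₂ and qₖ = aₖqₖ₋₁ + qₖ₋₂:
  k=0: a=19, p=19, q=1
  k=1: a=16, p=305, q=16
  k=2: a=2, p=629, q=33
  k=3: a=3, p=2192, q=115
  k=4: a=2, p=5013, q=263

5013/263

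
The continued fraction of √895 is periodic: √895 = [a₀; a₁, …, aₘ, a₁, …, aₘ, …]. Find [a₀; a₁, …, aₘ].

[29; 1, 10, 1, 58]

a₀ = ⌊√895⌋ = 29.
With m₀=0, d₀=1 and mₖ₊₁ = dₖaₖ − mₖ, dₖ₊₁ = (n − mₖ₊₁²)/dₖ, aₖ₊₁ = ⌊(a₀+mₖ₊₁)/dₖ₊₁⌋:
  k=1: m=29, d=54, a=1
  k=2: m=25, d=5, a=10
  k=3: m=25, d=54, a=1
  k=4: m=29, d=1, a=58
d=1 and a=2a₀=58 at k=4, so the next step gives (m, d) = (29, 54) again — its k=1 value — and the period has length 4.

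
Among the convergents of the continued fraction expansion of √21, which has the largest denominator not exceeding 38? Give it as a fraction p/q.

55/12

√21 = [4; 1, 1, 2, 1, 1, 8, …] (period length 6).
Convergents:
  p_0/q_0 = 4/1
  p_1/q_1 = 5/1
  p_2/q_2 = 9/2
  p_3/q_3 = 23/5
  p_4/q_4 = 32/7
  p_5/q_5 = 55/12
  p_6/q_6 = 472/103
q_5 = 12 ≤ 38 < 103 = q_6, so the answer is 55/12.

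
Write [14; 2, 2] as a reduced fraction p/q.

Using pₖ = aₖpₖ₋₁ + pₖ₋₂ and qₖ = aₖqₖ₋₁ + qₖ₋₂:
  k=0: a=14, p=14, q=1
  k=1: a=2, p=29, q=2
  k=2: a=2, p=72, q=5

72/5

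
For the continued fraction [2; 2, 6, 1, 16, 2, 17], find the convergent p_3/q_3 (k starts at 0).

37/15

Using pₖ = aₖpₖ₋₁ + pₖ₋₂, qₖ = aₖqₖ₋₁ + qₖ₋₂ (with p₋₁=1, p₋₂=0, q₋₁=0, q₋₂=1):
  k=0: a=2, p=2, q=1
  k=1: a=2, p=5, q=2
  k=2: a=6, p=32, q=13
  k=3: a=1, p=37, q=15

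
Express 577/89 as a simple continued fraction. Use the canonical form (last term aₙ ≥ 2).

577 = 6*89 + 43
89 = 2*43 + 3
43 = 14*3 + 1
3 = 3*1 + 0  (stop)
So 577/89 = [6; 2, 14, 3].

[6; 2, 14, 3]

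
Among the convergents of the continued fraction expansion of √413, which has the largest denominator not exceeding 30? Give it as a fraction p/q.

569/28

√413 = [20; 3, 9, 1, 4, 1, 9, 3, 40, …] (period length 8).
Convergents:
  p_0/q_0 = 20/1
  p_1/q_1 = 61/3
  p_2/q_2 = 569/28
  p_3/q_3 = 630/31
q_2 = 28 ≤ 30 < 31 = q_3, so the answer is 569/28.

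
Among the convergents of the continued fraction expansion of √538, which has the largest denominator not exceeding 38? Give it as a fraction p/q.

√538 = [23; 5, 7, 1, 1, 7, 5, 46, …] (period length 7).
Convergents:
  p_0/q_0 = 23/1
  p_1/q_1 = 116/5
  p_2/q_2 = 835/36
  p_3/q_3 = 951/41
q_2 = 36 ≤ 38 < 41 = q_3, so the answer is 835/36.

835/36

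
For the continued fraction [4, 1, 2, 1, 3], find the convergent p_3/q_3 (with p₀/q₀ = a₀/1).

Using pₖ = aₖpₖ₋₁ + pₖ₋₂, qₖ = aₖqₖ₋₁ + qₖ₋₂ (with p₋₁=1, p₋₂=0, q₋₁=0, q₋₂=1):
  k=0: a=4, p=4, q=1
  k=1: a=1, p=5, q=1
  k=2: a=2, p=14, q=3
  k=3: a=1, p=19, q=4

19/4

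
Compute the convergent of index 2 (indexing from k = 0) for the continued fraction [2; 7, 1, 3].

17/8

Using pₖ = aₖpₖ₋₁ + pₖ₋₂, qₖ = aₖqₖ₋₁ + qₖ₋₂ (with p₋₁=1, p₋₂=0, q₋₁=0, q₋₂=1):
  k=0: a=2, p=2, q=1
  k=1: a=7, p=15, q=7
  k=2: a=1, p=17, q=8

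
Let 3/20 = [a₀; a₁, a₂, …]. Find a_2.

3 = 0·20 + 3   →  a_0 = 0
20 = 6·3 + 2   →  a_1 = 6
3 = 1·2 + 1   →  a_2 = 1

1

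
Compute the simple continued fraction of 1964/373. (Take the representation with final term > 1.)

1964 = 5×373 + 99
373 = 3×99 + 76
99 = 1×76 + 23
76 = 3×23 + 7
23 = 3×7 + 2
7 = 3×2 + 1
2 = 2×1 + 0  (stop)
So 1964/373 = [5; 3, 1, 3, 3, 3, 2].

[5; 3, 1, 3, 3, 3, 2]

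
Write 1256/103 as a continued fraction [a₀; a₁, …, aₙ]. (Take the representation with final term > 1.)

[12; 5, 6, 1, 2]

1256 = 12·103 + 20
103 = 5·20 + 3
20 = 6·3 + 2
3 = 1·2 + 1
2 = 2·1 + 0  (stop)
So 1256/103 = [12; 5, 6, 1, 2].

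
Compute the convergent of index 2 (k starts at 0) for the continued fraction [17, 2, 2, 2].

87/5

Using pₖ = aₖpₖ₋₁ + pₖ₋₂, qₖ = aₖqₖ₋₁ + qₖ₋₂ (with p₋₁=1, p₋₂=0, q₋₁=0, q₋₂=1):
  k=0: a=17, p=17, q=1
  k=1: a=2, p=35, q=2
  k=2: a=2, p=87, q=5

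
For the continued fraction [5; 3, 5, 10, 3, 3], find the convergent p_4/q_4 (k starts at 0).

Using pₖ = aₖpₖ₋₁ + pₖ₋₂, qₖ = aₖqₖ₋₁ + qₖ₋₂ (with p₋₁=1, p₋₂=0, q₋₁=0, q₋₂=1):
  k=0: a=5, p=5, q=1
  k=1: a=3, p=16, q=3
  k=2: a=5, p=85, q=16
  k=3: a=10, p=866, q=163
  k=4: a=3, p=2683, q=505

2683/505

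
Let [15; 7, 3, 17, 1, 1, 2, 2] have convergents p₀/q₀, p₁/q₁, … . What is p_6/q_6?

Using pₖ = aₖpₖ₋₁ + pₖ₋₂, qₖ = aₖqₖ₋₁ + qₖ₋₂ (with p₋₁=1, p₋₂=0, q₋₁=0, q₋₂=1):
  k=0: a=15, p=15, q=1
  k=1: a=7, p=106, q=7
  k=2: a=3, p=333, q=22
  k=3: a=17, p=5767, q=381
  k=4: a=1, p=6100, q=403
  k=5: a=1, p=11867, q=784
  k=6: a=2, p=29834, q=1971

29834/1971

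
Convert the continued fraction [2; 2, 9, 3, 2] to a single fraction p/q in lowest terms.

339/137

Using pₖ = aₖpₖ₋₁ + pₖ₋₂ and qₖ = aₖqₖ₋₁ + qₖ₋₂:
  k=0: a=2, p=2, q=1
  k=1: a=2, p=5, q=2
  k=2: a=9, p=47, q=19
  k=3: a=3, p=146, q=59
  k=4: a=2, p=339, q=137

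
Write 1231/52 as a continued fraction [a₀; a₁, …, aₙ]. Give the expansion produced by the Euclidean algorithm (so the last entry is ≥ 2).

1231 = 23×52 + 35
52 = 1×35 + 17
35 = 2×17 + 1
17 = 17×1 + 0  (stop)
So 1231/52 = [23; 1, 2, 17].

[23; 1, 2, 17]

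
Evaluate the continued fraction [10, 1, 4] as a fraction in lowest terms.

Using pₖ = aₖpₖ₋₁ + pₖ₋₂ and qₖ = aₖqₖ₋₁ + qₖ₋₂:
  k=0: a=10, p=10, q=1
  k=1: a=1, p=11, q=1
  k=2: a=4, p=54, q=5

54/5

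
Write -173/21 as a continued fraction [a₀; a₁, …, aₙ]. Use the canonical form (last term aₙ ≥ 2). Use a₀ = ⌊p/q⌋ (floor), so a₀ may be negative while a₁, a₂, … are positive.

[-9; 1, 3, 5]

-173 = -9×21 + 16
21 = 1×16 + 5
16 = 3×5 + 1
5 = 5×1 + 0  (stop)
So -173/21 = [-9; 1, 3, 5].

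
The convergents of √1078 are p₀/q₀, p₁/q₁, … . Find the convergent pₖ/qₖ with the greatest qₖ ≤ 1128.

12969/395

√1078 = [32; 1, 4, 1, 64, …] (period length 4).
Convergents:
  p_0/q_0 = 32/1
  p_1/q_1 = 33/1
  p_2/q_2 = 164/5
  p_3/q_3 = 197/6
  p_4/q_4 = 12772/389
  p_5/q_5 = 12969/395
  p_6/q_6 = 64648/1969
q_5 = 395 ≤ 1128 < 1969 = q_6, so the answer is 12969/395.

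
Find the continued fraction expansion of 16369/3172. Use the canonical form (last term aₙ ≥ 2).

16369 = 5*3172 + 509
3172 = 6*509 + 118
509 = 4*118 + 37
118 = 3*37 + 7
37 = 5*7 + 2
7 = 3*2 + 1
2 = 2*1 + 0  (stop)
So 16369/3172 = [5; 6, 4, 3, 5, 3, 2].

[5; 6, 4, 3, 5, 3, 2]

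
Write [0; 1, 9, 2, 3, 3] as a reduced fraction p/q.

Using pₖ = aₖpₖ₋₁ + pₖ₋₂ and qₖ = aₖqₖ₋₁ + qₖ₋₂:
  k=0: a=0, p=0, q=1
  k=1: a=1, p=1, q=1
  k=2: a=9, p=9, q=10
  k=3: a=2, p=19, q=21
  k=4: a=3, p=66, q=73
  k=5: a=3, p=217, q=240

217/240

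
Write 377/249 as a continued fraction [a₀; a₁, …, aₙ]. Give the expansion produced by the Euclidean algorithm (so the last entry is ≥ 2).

[1; 1, 1, 17, 3, 2]

377 = 1·249 + 128
249 = 1·128 + 121
128 = 1·121 + 7
121 = 17·7 + 2
7 = 3·2 + 1
2 = 2·1 + 0  (stop)
So 377/249 = [1; 1, 1, 17, 3, 2].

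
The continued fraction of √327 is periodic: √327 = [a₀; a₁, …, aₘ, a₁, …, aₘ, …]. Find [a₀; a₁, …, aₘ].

[18; 12, 36]

a₀ = ⌊√327⌋ = 18.
With m₀=0, d₀=1 and mₖ₊₁ = dₖaₖ − mₖ, dₖ₊₁ = (n − mₖ₊₁²)/dₖ, aₖ₊₁ = ⌊(a₀+mₖ₊₁)/dₖ₊₁⌋:
  k=1: m=18, d=3, a=12
  k=2: m=18, d=1, a=36
d=1 and a=2a₀=36 at k=2, so the next step gives (m, d) = (18, 3) again — its k=1 value — and the period has length 2.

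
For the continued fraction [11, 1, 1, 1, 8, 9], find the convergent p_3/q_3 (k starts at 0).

35/3

Using pₖ = aₖpₖ₋₁ + pₖ₋₂, qₖ = aₖqₖ₋₁ + qₖ₋₂ (with p₋₁=1, p₋₂=0, q₋₁=0, q₋₂=1):
  k=0: a=11, p=11, q=1
  k=1: a=1, p=12, q=1
  k=2: a=1, p=23, q=2
  k=3: a=1, p=35, q=3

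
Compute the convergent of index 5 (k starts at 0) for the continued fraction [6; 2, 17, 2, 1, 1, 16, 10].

1161/179

Using pₖ = aₖpₖ₋₁ + pₖ₋₂, qₖ = aₖqₖ₋₁ + qₖ₋₂ (with p₋₁=1, p₋₂=0, q₋₁=0, q₋₂=1):
  k=0: a=6, p=6, q=1
  k=1: a=2, p=13, q=2
  k=2: a=17, p=227, q=35
  k=3: a=2, p=467, q=72
  k=4: a=1, p=694, q=107
  k=5: a=1, p=1161, q=179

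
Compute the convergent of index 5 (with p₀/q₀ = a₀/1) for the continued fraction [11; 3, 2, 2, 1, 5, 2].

1547/137

Using pₖ = aₖpₖ₋₁ + pₖ₋₂, qₖ = aₖqₖ₋₁ + qₖ₋₂ (with p₋₁=1, p₋₂=0, q₋₁=0, q₋₂=1):
  k=0: a=11, p=11, q=1
  k=1: a=3, p=34, q=3
  k=2: a=2, p=79, q=7
  k=3: a=2, p=192, q=17
  k=4: a=1, p=271, q=24
  k=5: a=5, p=1547, q=137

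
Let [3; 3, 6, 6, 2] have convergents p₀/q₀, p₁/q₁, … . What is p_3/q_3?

Using pₖ = aₖpₖ₋₁ + pₖ₋₂, qₖ = aₖqₖ₋₁ + qₖ₋₂ (with p₋₁=1, p₋₂=0, q₋₁=0, q₋₂=1):
  k=0: a=3, p=3, q=1
  k=1: a=3, p=10, q=3
  k=2: a=6, p=63, q=19
  k=3: a=6, p=388, q=117

388/117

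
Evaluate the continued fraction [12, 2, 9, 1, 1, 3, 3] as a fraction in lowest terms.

5776/463

Fold from the inside: start with 3/1.
  3 + 1/3 = 10/3
  1 + 3/10 = 13/10
  1 + 10/13 = 23/13
  9 + 13/23 = 220/23
  2 + 23/220 = 463/220
  12 + 220/463 = 5776/463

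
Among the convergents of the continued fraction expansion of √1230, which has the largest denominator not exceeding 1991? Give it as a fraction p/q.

34405/981

√1230 = [35; 14, 70, …] (period length 2).
Convergents:
  p_0/q_0 = 35/1
  p_1/q_1 = 491/14
  p_2/q_2 = 34405/981
  p_3/q_3 = 482161/13748
q_2 = 981 ≤ 1991 < 13748 = q_3, so the answer is 34405/981.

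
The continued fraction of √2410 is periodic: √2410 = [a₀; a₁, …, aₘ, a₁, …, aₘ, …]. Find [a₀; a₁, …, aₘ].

a₀ = ⌊√2410⌋ = 49.
With m₀=0, d₀=1 and mₖ₊₁ = dₖaₖ − mₖ, dₖ₊₁ = (n − mₖ₊₁²)/dₖ, aₖ₊₁ = ⌊(a₀+mₖ₊₁)/dₖ₊₁⌋:
  k=1: m=49, d=9, a=10
  k=2: m=41, d=81, a=1
  k=3: m=40, d=10, a=8
  k=4: m=40, d=81, a=1
  k=5: m=41, d=9, a=10
  k=6: m=49, d=1, a=98
d=1 and a=2a₀=98 at k=6, so the next step gives (m, d) = (49, 9) again — its k=1 value — and the period has length 6.

[49; 10, 1, 8, 1, 10, 98]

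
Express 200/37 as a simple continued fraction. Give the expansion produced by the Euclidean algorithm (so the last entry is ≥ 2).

200 = 5×37 + 15
37 = 2×15 + 7
15 = 2×7 + 1
7 = 7×1 + 0  (stop)
So 200/37 = [5; 2, 2, 7].

[5; 2, 2, 7]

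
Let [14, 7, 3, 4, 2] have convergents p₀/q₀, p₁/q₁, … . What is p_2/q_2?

311/22

Using pₖ = aₖpₖ₋₁ + pₖ₋₂, qₖ = aₖqₖ₋₁ + qₖ₋₂ (with p₋₁=1, p₋₂=0, q₋₁=0, q₋₂=1):
  k=0: a=14, p=14, q=1
  k=1: a=7, p=99, q=7
  k=2: a=3, p=311, q=22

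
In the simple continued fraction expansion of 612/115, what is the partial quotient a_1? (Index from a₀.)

612 = 5·115 + 37   →  a_0 = 5
115 = 3·37 + 4   →  a_1 = 3

3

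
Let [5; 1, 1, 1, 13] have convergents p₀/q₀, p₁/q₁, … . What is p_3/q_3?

17/3

Using pₖ = aₖpₖ₋₁ + pₖ₋₂, qₖ = aₖqₖ₋₁ + qₖ₋₂ (with p₋₁=1, p₋₂=0, q₋₁=0, q₋₂=1):
  k=0: a=5, p=5, q=1
  k=1: a=1, p=6, q=1
  k=2: a=1, p=11, q=2
  k=3: a=1, p=17, q=3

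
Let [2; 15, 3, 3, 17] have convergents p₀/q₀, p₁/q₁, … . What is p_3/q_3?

Using pₖ = aₖpₖ₋₁ + pₖ₋₂, qₖ = aₖqₖ₋₁ + qₖ₋₂ (with p₋₁=1, p₋₂=0, q₋₁=0, q₋₂=1):
  k=0: a=2, p=2, q=1
  k=1: a=15, p=31, q=15
  k=2: a=3, p=95, q=46
  k=3: a=3, p=316, q=153

316/153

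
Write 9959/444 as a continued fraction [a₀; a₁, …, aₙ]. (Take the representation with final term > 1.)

[22; 2, 3, 12, 2, 2]

9959 = 22*444 + 191
444 = 2*191 + 62
191 = 3*62 + 5
62 = 12*5 + 2
5 = 2*2 + 1
2 = 2*1 + 0  (stop)
So 9959/444 = [22; 2, 3, 12, 2, 2].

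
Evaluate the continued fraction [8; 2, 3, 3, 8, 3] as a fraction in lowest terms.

5027/596

Using pₖ = aₖpₖ₋₁ + pₖ₋₂ and qₖ = aₖqₖ₋₁ + qₖ₋₂:
  k=0: a=8, p=8, q=1
  k=1: a=2, p=17, q=2
  k=2: a=3, p=59, q=7
  k=3: a=3, p=194, q=23
  k=4: a=8, p=1611, q=191
  k=5: a=3, p=5027, q=596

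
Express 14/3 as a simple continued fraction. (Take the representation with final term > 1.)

[4; 1, 2]

14 = 4×3 + 2
3 = 1×2 + 1
2 = 2×1 + 0  (stop)
So 14/3 = [4; 1, 2].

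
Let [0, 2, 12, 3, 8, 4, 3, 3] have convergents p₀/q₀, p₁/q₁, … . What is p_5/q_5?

Using pₖ = aₖpₖ₋₁ + pₖ₋₂, qₖ = aₖqₖ₋₁ + qₖ₋₂ (with p₋₁=1, p₋₂=0, q₋₁=0, q₋₂=1):
  k=0: a=0, p=0, q=1
  k=1: a=2, p=1, q=2
  k=2: a=12, p=12, q=25
  k=3: a=3, p=37, q=77
  k=4: a=8, p=308, q=641
  k=5: a=4, p=1269, q=2641

1269/2641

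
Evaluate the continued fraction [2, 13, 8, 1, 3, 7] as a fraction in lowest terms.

Fold from the inside: start with 7/1.
  3 + 1/7 = 22/7
  1 + 7/22 = 29/22
  8 + 22/29 = 254/29
  13 + 29/254 = 3331/254
  2 + 254/3331 = 6916/3331

6916/3331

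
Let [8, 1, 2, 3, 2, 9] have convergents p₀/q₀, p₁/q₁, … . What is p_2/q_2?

26/3

Using pₖ = aₖpₖ₋₁ + pₖ₋₂, qₖ = aₖqₖ₋₁ + qₖ₋₂ (with p₋₁=1, p₋₂=0, q₋₁=0, q₋₂=1):
  k=0: a=8, p=8, q=1
  k=1: a=1, p=9, q=1
  k=2: a=2, p=26, q=3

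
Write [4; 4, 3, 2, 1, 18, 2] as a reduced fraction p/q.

6988/1651

Fold from the inside: start with 2/1.
  18 + 1/2 = 37/2
  1 + 2/37 = 39/37
  2 + 37/39 = 115/39
  3 + 39/115 = 384/115
  4 + 115/384 = 1651/384
  4 + 384/1651 = 6988/1651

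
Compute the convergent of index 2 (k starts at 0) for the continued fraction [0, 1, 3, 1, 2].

3/4

Using pₖ = aₖpₖ₋₁ + pₖ₋₂, qₖ = aₖqₖ₋₁ + qₖ₋₂ (with p₋₁=1, p₋₂=0, q₋₁=0, q₋₂=1):
  k=0: a=0, p=0, q=1
  k=1: a=1, p=1, q=1
  k=2: a=3, p=3, q=4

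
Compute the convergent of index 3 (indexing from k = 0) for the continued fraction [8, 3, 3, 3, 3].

Using pₖ = aₖpₖ₋₁ + pₖ₋₂, qₖ = aₖqₖ₋₁ + qₖ₋₂ (with p₋₁=1, p₋₂=0, q₋₁=0, q₋₂=1):
  k=0: a=8, p=8, q=1
  k=1: a=3, p=25, q=3
  k=2: a=3, p=83, q=10
  k=3: a=3, p=274, q=33

274/33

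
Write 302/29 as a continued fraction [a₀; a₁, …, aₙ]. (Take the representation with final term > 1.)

302 = 10*29 + 12
29 = 2*12 + 5
12 = 2*5 + 2
5 = 2*2 + 1
2 = 2*1 + 0  (stop)
So 302/29 = [10; 2, 2, 2, 2].

[10; 2, 2, 2, 2]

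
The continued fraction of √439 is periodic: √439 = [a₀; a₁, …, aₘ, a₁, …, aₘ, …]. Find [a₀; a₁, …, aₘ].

[20; 1, 19, 1, 40]

a₀ = ⌊√439⌋ = 20.
With m₀=0, d₀=1 and mₖ₊₁ = dₖaₖ − mₖ, dₖ₊₁ = (n − mₖ₊₁²)/dₖ, aₖ₊₁ = ⌊(a₀+mₖ₊₁)/dₖ₊₁⌋:
  k=1: m=20, d=39, a=1
  k=2: m=19, d=2, a=19
  k=3: m=19, d=39, a=1
  k=4: m=20, d=1, a=40
d=1 and a=2a₀=40 at k=4, so the next step gives (m, d) = (20, 39) again — its k=1 value — and the period has length 4.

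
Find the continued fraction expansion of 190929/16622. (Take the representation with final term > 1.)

190929 = 11·16622 + 8087
16622 = 2·8087 + 448
8087 = 18·448 + 23
448 = 19·23 + 11
23 = 2·11 + 1
11 = 11·1 + 0  (stop)
So 190929/16622 = [11; 2, 18, 19, 2, 11].

[11; 2, 18, 19, 2, 11]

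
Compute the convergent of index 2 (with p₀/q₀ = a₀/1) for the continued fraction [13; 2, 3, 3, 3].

94/7

Using pₖ = aₖpₖ₋₁ + pₖ₋₂, qₖ = aₖqₖ₋₁ + qₖ₋₂ (with p₋₁=1, p₋₂=0, q₋₁=0, q₋₂=1):
  k=0: a=13, p=13, q=1
  k=1: a=2, p=27, q=2
  k=2: a=3, p=94, q=7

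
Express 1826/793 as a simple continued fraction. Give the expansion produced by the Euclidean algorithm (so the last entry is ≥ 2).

[2; 3, 3, 3, 2, 10]

1826 = 2×793 + 240
793 = 3×240 + 73
240 = 3×73 + 21
73 = 3×21 + 10
21 = 2×10 + 1
10 = 10×1 + 0  (stop)
So 1826/793 = [2; 3, 3, 3, 2, 10].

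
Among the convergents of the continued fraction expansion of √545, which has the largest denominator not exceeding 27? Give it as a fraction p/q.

607/26

√545 = [23; 2, 1, 8, 1, 2, 46, …] (period length 6).
Convergents:
  p_0/q_0 = 23/1
  p_1/q_1 = 47/2
  p_2/q_2 = 70/3
  p_3/q_3 = 607/26
  p_4/q_4 = 677/29
q_3 = 26 ≤ 27 < 29 = q_4, so the answer is 607/26.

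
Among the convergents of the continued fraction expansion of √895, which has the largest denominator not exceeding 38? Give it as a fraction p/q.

359/12

√895 = [29; 1, 10, 1, 58, …] (period length 4).
Convergents:
  p_0/q_0 = 29/1
  p_1/q_1 = 30/1
  p_2/q_2 = 329/11
  p_3/q_3 = 359/12
  p_4/q_4 = 21151/707
q_3 = 12 ≤ 38 < 707 = q_4, so the answer is 359/12.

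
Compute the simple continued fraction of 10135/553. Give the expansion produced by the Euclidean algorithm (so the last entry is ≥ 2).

[18; 3, 18, 10]

10135 = 18*553 + 181
553 = 3*181 + 10
181 = 18*10 + 1
10 = 10*1 + 0  (stop)
So 10135/553 = [18; 3, 18, 10].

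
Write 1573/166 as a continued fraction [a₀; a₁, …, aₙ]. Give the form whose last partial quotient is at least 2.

[9; 2, 9, 1, 7]

1573 = 9*166 + 79
166 = 2*79 + 8
79 = 9*8 + 7
8 = 1*7 + 1
7 = 7*1 + 0  (stop)
So 1573/166 = [9; 2, 9, 1, 7].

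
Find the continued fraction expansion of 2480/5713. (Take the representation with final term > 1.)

2480 = 0*5713 + 2480
5713 = 2*2480 + 753
2480 = 3*753 + 221
753 = 3*221 + 90
221 = 2*90 + 41
90 = 2*41 + 8
41 = 5*8 + 1
8 = 8*1 + 0  (stop)
So 2480/5713 = [0; 2, 3, 3, 2, 2, 5, 8].

[0; 2, 3, 3, 2, 2, 5, 8]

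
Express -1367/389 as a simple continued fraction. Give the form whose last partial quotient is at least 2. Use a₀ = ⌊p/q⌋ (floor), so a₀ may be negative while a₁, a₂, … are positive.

-1367 = -4*389 + 189
389 = 2*189 + 11
189 = 17*11 + 2
11 = 5*2 + 1
2 = 2*1 + 0  (stop)
So -1367/389 = [-4; 2, 17, 5, 2].

[-4; 2, 17, 5, 2]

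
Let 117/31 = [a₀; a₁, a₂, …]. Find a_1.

117 = 3·31 + 24   →  a_0 = 3
31 = 1·24 + 7   →  a_1 = 1

1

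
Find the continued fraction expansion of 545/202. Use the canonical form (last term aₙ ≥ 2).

545 = 2×202 + 141
202 = 1×141 + 61
141 = 2×61 + 19
61 = 3×19 + 4
19 = 4×4 + 3
4 = 1×3 + 1
3 = 3×1 + 0  (stop)
So 545/202 = [2; 1, 2, 3, 4, 1, 3].

[2; 1, 2, 3, 4, 1, 3]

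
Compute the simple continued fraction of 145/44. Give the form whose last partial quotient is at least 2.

145 = 3*44 + 13
44 = 3*13 + 5
13 = 2*5 + 3
5 = 1*3 + 2
3 = 1*2 + 1
2 = 2*1 + 0  (stop)
So 145/44 = [3; 3, 2, 1, 1, 2].

[3; 3, 2, 1, 1, 2]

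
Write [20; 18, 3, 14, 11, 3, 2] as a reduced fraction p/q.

1256158/62637

Fold from the inside: start with 2/1.
  3 + 1/2 = 7/2
  11 + 2/7 = 79/7
  14 + 7/79 = 1113/79
  3 + 79/1113 = 3418/1113
  18 + 1113/3418 = 62637/3418
  20 + 3418/62637 = 1256158/62637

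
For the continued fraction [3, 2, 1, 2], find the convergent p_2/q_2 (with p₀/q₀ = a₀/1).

10/3

Using pₖ = aₖpₖ₋₁ + pₖ₋₂, qₖ = aₖqₖ₋₁ + qₖ₋₂ (with p₋₁=1, p₋₂=0, q₋₁=0, q₋₂=1):
  k=0: a=3, p=3, q=1
  k=1: a=2, p=7, q=2
  k=2: a=1, p=10, q=3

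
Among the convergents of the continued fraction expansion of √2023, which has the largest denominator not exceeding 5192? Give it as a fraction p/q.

√2023 = [44; 1, 43, 1, 88, …] (period length 4).
Convergents:
  p_0/q_0 = 44/1
  p_1/q_1 = 45/1
  p_2/q_2 = 1979/44
  p_3/q_3 = 2024/45
  p_4/q_4 = 180091/4004
  p_5/q_5 = 182115/4049
  p_6/q_6 = 8011036/178111
q_5 = 4049 ≤ 5192 < 178111 = q_6, so the answer is 182115/4049.

182115/4049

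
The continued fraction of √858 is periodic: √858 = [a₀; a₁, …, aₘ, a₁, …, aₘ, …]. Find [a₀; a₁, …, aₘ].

a₀ = ⌊√858⌋ = 29.
With m₀=0, d₀=1 and mₖ₊₁ = dₖaₖ − mₖ, dₖ₊₁ = (n − mₖ₊₁²)/dₖ, aₖ₊₁ = ⌊(a₀+mₖ₊₁)/dₖ₊₁⌋:
  k=1: m=29, d=17, a=3
  k=2: m=22, d=22, a=2
  k=3: m=22, d=17, a=3
  k=4: m=29, d=1, a=58
d=1 and a=2a₀=58 at k=4, so the next step gives (m, d) = (29, 17) again — its k=1 value — and the period has length 4.

[29; 3, 2, 3, 58]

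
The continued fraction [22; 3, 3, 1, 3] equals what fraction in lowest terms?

1093/49

Fold from the inside: start with 3/1.
  1 + 1/3 = 4/3
  3 + 3/4 = 15/4
  3 + 4/15 = 49/15
  22 + 15/49 = 1093/49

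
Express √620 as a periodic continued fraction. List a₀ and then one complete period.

[24; 1, 8, 1, 48]

a₀ = ⌊√620⌋ = 24.
With m₀=0, d₀=1 and mₖ₊₁ = dₖaₖ − mₖ, dₖ₊₁ = (n − mₖ₊₁²)/dₖ, aₖ₊₁ = ⌊(a₀+mₖ₊₁)/dₖ₊₁⌋:
  k=1: m=24, d=44, a=1
  k=2: m=20, d=5, a=8
  k=3: m=20, d=44, a=1
  k=4: m=24, d=1, a=48
d=1 and a=2a₀=48 at k=4, so the next step gives (m, d) = (24, 44) again — its k=1 value — and the period has length 4.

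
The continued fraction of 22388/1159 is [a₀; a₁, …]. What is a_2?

6

22388 = 19·1159 + 367   →  a_0 = 19
1159 = 3·367 + 58   →  a_1 = 3
367 = 6·58 + 19   →  a_2 = 6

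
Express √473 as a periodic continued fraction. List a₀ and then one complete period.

[21; 1, 2, 1, 42]

a₀ = ⌊√473⌋ = 21.
With m₀=0, d₀=1 and mₖ₊₁ = dₖaₖ − mₖ, dₖ₊₁ = (n − mₖ₊₁²)/dₖ, aₖ₊₁ = ⌊(a₀+mₖ₊₁)/dₖ₊₁⌋:
  k=1: m=21, d=32, a=1
  k=2: m=11, d=11, a=2
  k=3: m=11, d=32, a=1
  k=4: m=21, d=1, a=42
d=1 and a=2a₀=42 at k=4, so the next step gives (m, d) = (21, 32) again — its k=1 value — and the period has length 4.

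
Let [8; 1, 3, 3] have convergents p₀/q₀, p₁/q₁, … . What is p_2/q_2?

35/4

Using pₖ = aₖpₖ₋₁ + pₖ₋₂, qₖ = aₖqₖ₋₁ + qₖ₋₂ (with p₋₁=1, p₋₂=0, q₋₁=0, q₋₂=1):
  k=0: a=8, p=8, q=1
  k=1: a=1, p=9, q=1
  k=2: a=3, p=35, q=4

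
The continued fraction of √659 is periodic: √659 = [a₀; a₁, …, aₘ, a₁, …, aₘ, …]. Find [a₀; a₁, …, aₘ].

[25; 1, 2, 25, 2, 1, 50]

a₀ = ⌊√659⌋ = 25.
With m₀=0, d₀=1 and mₖ₊₁ = dₖaₖ − mₖ, dₖ₊₁ = (n − mₖ₊₁²)/dₖ, aₖ₊₁ = ⌊(a₀+mₖ₊₁)/dₖ₊₁⌋:
  k=1: m=25, d=34, a=1
  k=2: m=9, d=17, a=2
  k=3: m=25, d=2, a=25
  k=4: m=25, d=17, a=2
  k=5: m=9, d=34, a=1
  k=6: m=25, d=1, a=50
d=1 and a=2a₀=50 at k=6, so the next step gives (m, d) = (25, 34) again — its k=1 value — and the period has length 6.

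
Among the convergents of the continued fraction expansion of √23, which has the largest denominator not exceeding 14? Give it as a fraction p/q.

√23 = [4; 1, 3, 1, 8, …] (period length 4).
Convergents:
  p_0/q_0 = 4/1
  p_1/q_1 = 5/1
  p_2/q_2 = 19/4
  p_3/q_3 = 24/5
  p_4/q_4 = 211/44
q_3 = 5 ≤ 14 < 44 = q_4, so the answer is 24/5.

24/5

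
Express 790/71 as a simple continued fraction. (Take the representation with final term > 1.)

790 = 11×71 + 9
71 = 7×9 + 8
9 = 1×8 + 1
8 = 8×1 + 0  (stop)
So 790/71 = [11; 7, 1, 8].

[11; 7, 1, 8]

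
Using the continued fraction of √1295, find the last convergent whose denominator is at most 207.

2591/72

√1295 = [35; 1, 70, …] (period length 2).
Convergents:
  p_0/q_0 = 35/1
  p_1/q_1 = 36/1
  p_2/q_2 = 2555/71
  p_3/q_3 = 2591/72
  p_4/q_4 = 183925/5111
q_3 = 72 ≤ 207 < 5111 = q_4, so the answer is 2591/72.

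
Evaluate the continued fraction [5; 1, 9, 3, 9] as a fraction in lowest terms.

Fold from the inside: start with 9/1.
  3 + 1/9 = 28/9
  9 + 9/28 = 261/28
  1 + 28/261 = 289/261
  5 + 261/289 = 1706/289

1706/289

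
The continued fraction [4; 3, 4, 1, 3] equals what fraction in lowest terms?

Using pₖ = aₖpₖ₋₁ + pₖ₋₂ and qₖ = aₖqₖ₋₁ + qₖ₋₂:
  k=0: a=4, p=4, q=1
  k=1: a=3, p=13, q=3
  k=2: a=4, p=56, q=13
  k=3: a=1, p=69, q=16
  k=4: a=3, p=263, q=61

263/61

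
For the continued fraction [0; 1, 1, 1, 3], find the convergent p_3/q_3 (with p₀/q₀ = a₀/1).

Using pₖ = aₖpₖ₋₁ + pₖ₋₂, qₖ = aₖqₖ₋₁ + qₖ₋₂ (with p₋₁=1, p₋₂=0, q₋₁=0, q₋₂=1):
  k=0: a=0, p=0, q=1
  k=1: a=1, p=1, q=1
  k=2: a=1, p=1, q=2
  k=3: a=1, p=2, q=3

2/3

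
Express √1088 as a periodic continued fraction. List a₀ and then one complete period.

a₀ = ⌊√1088⌋ = 32.
With m₀=0, d₀=1 and mₖ₊₁ = dₖaₖ − mₖ, dₖ₊₁ = (n − mₖ₊₁²)/dₖ, aₖ₊₁ = ⌊(a₀+mₖ₊₁)/dₖ₊₁⌋:
  k=1: m=32, d=64, a=1
  k=2: m=32, d=1, a=64
d=1 and a=2a₀=64 at k=2, so the next step gives (m, d) = (32, 64) again — its k=1 value — and the period has length 2.

[32; 1, 64]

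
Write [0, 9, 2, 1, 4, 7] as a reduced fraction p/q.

101/945

Using pₖ = aₖpₖ₋₁ + pₖ₋₂ and qₖ = aₖqₖ₋₁ + qₖ₋₂:
  k=0: a=0, p=0, q=1
  k=1: a=9, p=1, q=9
  k=2: a=2, p=2, q=19
  k=3: a=1, p=3, q=28
  k=4: a=4, p=14, q=131
  k=5: a=7, p=101, q=945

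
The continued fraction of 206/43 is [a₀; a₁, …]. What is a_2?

206 = 4·43 + 34   →  a_0 = 4
43 = 1·34 + 9   →  a_1 = 1
34 = 3·9 + 7   →  a_2 = 3

3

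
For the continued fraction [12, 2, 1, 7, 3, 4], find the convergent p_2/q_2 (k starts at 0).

37/3

Using pₖ = aₖpₖ₋₁ + pₖ₋₂, qₖ = aₖqₖ₋₁ + qₖ₋₂ (with p₋₁=1, p₋₂=0, q₋₁=0, q₋₂=1):
  k=0: a=12, p=12, q=1
  k=1: a=2, p=25, q=2
  k=2: a=1, p=37, q=3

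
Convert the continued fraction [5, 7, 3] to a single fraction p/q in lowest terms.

Fold from the inside: start with 3/1.
  7 + 1/3 = 22/3
  5 + 3/22 = 113/22

113/22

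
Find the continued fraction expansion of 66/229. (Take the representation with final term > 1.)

[0; 3, 2, 7, 1, 3]

66 = 0·229 + 66
229 = 3·66 + 31
66 = 2·31 + 4
31 = 7·4 + 3
4 = 1·3 + 1
3 = 3·1 + 0  (stop)
So 66/229 = [0; 3, 2, 7, 1, 3].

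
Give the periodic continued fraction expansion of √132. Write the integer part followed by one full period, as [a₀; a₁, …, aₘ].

[11; 2, 22]

a₀ = ⌊√132⌋ = 11.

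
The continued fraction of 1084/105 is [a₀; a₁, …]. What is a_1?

3

1084 = 10·105 + 34   →  a_0 = 10
105 = 3·34 + 3   →  a_1 = 3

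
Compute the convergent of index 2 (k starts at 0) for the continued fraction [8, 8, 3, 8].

Using pₖ = aₖpₖ₋₁ + pₖ₋₂, qₖ = aₖqₖ₋₁ + qₖ₋₂ (with p₋₁=1, p₋₂=0, q₋₁=0, q₋₂=1):
  k=0: a=8, p=8, q=1
  k=1: a=8, p=65, q=8
  k=2: a=3, p=203, q=25

203/25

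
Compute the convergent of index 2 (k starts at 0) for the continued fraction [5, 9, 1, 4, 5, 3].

51/10

Using pₖ = aₖpₖ₋₁ + pₖ₋₂, qₖ = aₖqₖ₋₁ + qₖ₋₂ (with p₋₁=1, p₋₂=0, q₋₁=0, q₋₂=1):
  k=0: a=5, p=5, q=1
  k=1: a=9, p=46, q=9
  k=2: a=1, p=51, q=10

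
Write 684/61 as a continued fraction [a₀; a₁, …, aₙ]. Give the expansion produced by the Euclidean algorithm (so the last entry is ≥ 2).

[11; 4, 1, 2, 4]

684 = 11*61 + 13
61 = 4*13 + 9
13 = 1*9 + 4
9 = 2*4 + 1
4 = 4*1 + 0  (stop)
So 684/61 = [11; 4, 1, 2, 4].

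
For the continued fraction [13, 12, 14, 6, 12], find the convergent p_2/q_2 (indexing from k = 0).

2211/169

Using pₖ = aₖpₖ₋₁ + pₖ₋₂, qₖ = aₖqₖ₋₁ + qₖ₋₂ (with p₋₁=1, p₋₂=0, q₋₁=0, q₋₂=1):
  k=0: a=13, p=13, q=1
  k=1: a=12, p=157, q=12
  k=2: a=14, p=2211, q=169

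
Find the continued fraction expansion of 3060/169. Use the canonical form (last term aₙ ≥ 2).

[18; 9, 2, 1, 1, 3]

3060 = 18×169 + 18
169 = 9×18 + 7
18 = 2×7 + 4
7 = 1×4 + 3
4 = 1×3 + 1
3 = 3×1 + 0  (stop)
So 3060/169 = [18; 9, 2, 1, 1, 3].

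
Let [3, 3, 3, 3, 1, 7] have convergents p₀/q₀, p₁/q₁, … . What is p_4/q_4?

Using pₖ = aₖpₖ₋₁ + pₖ₋₂, qₖ = aₖqₖ₋₁ + qₖ₋₂ (with p₋₁=1, p₋₂=0, q₋₁=0, q₋₂=1):
  k=0: a=3, p=3, q=1
  k=1: a=3, p=10, q=3
  k=2: a=3, p=33, q=10
  k=3: a=3, p=109, q=33
  k=4: a=1, p=142, q=43

142/43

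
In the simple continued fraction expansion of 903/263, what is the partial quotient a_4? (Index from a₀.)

1

903 = 3·263 + 114   →  a_0 = 3
263 = 2·114 + 35   →  a_1 = 2
114 = 3·35 + 9   →  a_2 = 3
35 = 3·9 + 8   →  a_3 = 3
9 = 1·8 + 1   →  a_4 = 1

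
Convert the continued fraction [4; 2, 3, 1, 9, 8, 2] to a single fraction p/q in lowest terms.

6727/1514

Using pₖ = aₖpₖ₋₁ + pₖ₋₂ and qₖ = aₖqₖ₋₁ + qₖ₋₂:
  k=0: a=4, p=4, q=1
  k=1: a=2, p=9, q=2
  k=2: a=3, p=31, q=7
  k=3: a=1, p=40, q=9
  k=4: a=9, p=391, q=88
  k=5: a=8, p=3168, q=713
  k=6: a=2, p=6727, q=1514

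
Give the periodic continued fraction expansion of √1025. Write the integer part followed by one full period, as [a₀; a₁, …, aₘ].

a₀ = ⌊√1025⌋ = 32.

[32; 64]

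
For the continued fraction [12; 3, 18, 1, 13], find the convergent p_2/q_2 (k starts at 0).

Using pₖ = aₖpₖ₋₁ + pₖ₋₂, qₖ = aₖqₖ₋₁ + qₖ₋₂ (with p₋₁=1, p₋₂=0, q₋₁=0, q₋₂=1):
  k=0: a=12, p=12, q=1
  k=1: a=3, p=37, q=3
  k=2: a=18, p=678, q=55

678/55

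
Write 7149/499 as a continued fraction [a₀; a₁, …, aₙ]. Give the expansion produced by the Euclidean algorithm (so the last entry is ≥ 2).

[14; 3, 16, 3, 3]

7149 = 14×499 + 163
499 = 3×163 + 10
163 = 16×10 + 3
10 = 3×3 + 1
3 = 3×1 + 0  (stop)
So 7149/499 = [14; 3, 16, 3, 3].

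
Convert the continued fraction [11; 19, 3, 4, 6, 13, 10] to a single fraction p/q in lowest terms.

Fold from the inside: start with 10/1.
  13 + 1/10 = 131/10
  6 + 10/131 = 796/131
  4 + 131/796 = 3315/796
  3 + 796/3315 = 10741/3315
  19 + 3315/10741 = 207394/10741
  11 + 10741/207394 = 2292075/207394

2292075/207394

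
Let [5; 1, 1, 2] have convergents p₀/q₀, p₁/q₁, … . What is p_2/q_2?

Using pₖ = aₖpₖ₋₁ + pₖ₋₂, qₖ = aₖqₖ₋₁ + qₖ₋₂ (with p₋₁=1, p₋₂=0, q₋₁=0, q₋₂=1):
  k=0: a=5, p=5, q=1
  k=1: a=1, p=6, q=1
  k=2: a=1, p=11, q=2

11/2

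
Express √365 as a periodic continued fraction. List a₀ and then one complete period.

[19; 9, 1, 1, 9, 38]

a₀ = ⌊√365⌋ = 19.
With m₀=0, d₀=1 and mₖ₊₁ = dₖaₖ − mₖ, dₖ₊₁ = (n − mₖ₊₁²)/dₖ, aₖ₊₁ = ⌊(a₀+mₖ₊₁)/dₖ₊₁⌋:
  k=1: m=19, d=4, a=9
  k=2: m=17, d=19, a=1
  k=3: m=2, d=19, a=1
  k=4: m=17, d=4, a=9
  k=5: m=19, d=1, a=38
d=1 and a=2a₀=38 at k=5, so the next step gives (m, d) = (19, 4) again — its k=1 value — and the period has length 5.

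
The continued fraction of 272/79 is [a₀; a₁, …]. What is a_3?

1

272 = 3·79 + 35   →  a_0 = 3
79 = 2·35 + 9   →  a_1 = 2
35 = 3·9 + 8   →  a_2 = 3
9 = 1·8 + 1   →  a_3 = 1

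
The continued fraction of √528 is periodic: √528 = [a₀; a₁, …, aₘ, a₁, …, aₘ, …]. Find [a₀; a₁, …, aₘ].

[22; 1, 44]

a₀ = ⌊√528⌋ = 22.
With m₀=0, d₀=1 and mₖ₊₁ = dₖaₖ − mₖ, dₖ₊₁ = (n − mₖ₊₁²)/dₖ, aₖ₊₁ = ⌊(a₀+mₖ₊₁)/dₖ₊₁⌋:
  k=1: m=22, d=44, a=1
  k=2: m=22, d=1, a=44
d=1 and a=2a₀=44 at k=2, so the next step gives (m, d) = (22, 44) again — its k=1 value — and the period has length 2.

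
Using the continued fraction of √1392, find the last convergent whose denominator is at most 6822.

116443/3121

√1392 = [37; 3, 4, 3, 74, …] (period length 4).
Convergents:
  p_0/q_0 = 37/1
  p_1/q_1 = 112/3
  p_2/q_2 = 485/13
  p_3/q_3 = 1567/42
  p_4/q_4 = 116443/3121
  p_5/q_5 = 350896/9405
q_4 = 3121 ≤ 6822 < 9405 = q_5, so the answer is 116443/3121.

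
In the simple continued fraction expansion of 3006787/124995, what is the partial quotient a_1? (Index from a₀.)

3006787 = 24·124995 + 6907   →  a_0 = 24
124995 = 18·6907 + 669   →  a_1 = 18

18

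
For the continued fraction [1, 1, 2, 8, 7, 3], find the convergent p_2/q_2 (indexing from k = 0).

Using pₖ = aₖpₖ₋₁ + pₖ₋₂, qₖ = aₖqₖ₋₁ + qₖ₋₂ (with p₋₁=1, p₋₂=0, q₋₁=0, q₋₂=1):
  k=0: a=1, p=1, q=1
  k=1: a=1, p=2, q=1
  k=2: a=2, p=5, q=3

5/3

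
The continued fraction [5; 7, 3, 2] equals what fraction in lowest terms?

262/51

Using pₖ = aₖpₖ₋₁ + pₖ₋₂ and qₖ = aₖqₖ₋₁ + qₖ₋₂:
  k=0: a=5, p=5, q=1
  k=1: a=7, p=36, q=7
  k=2: a=3, p=113, q=22
  k=3: a=2, p=262, q=51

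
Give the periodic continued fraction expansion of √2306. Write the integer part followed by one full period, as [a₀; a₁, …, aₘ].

[48; 48, 96]

a₀ = ⌊√2306⌋ = 48.
With m₀=0, d₀=1 and mₖ₊₁ = dₖaₖ − mₖ, dₖ₊₁ = (n − mₖ₊₁²)/dₖ, aₖ₊₁ = ⌊(a₀+mₖ₊₁)/dₖ₊₁⌋:
  k=1: m=48, d=2, a=48
  k=2: m=48, d=1, a=96
d=1 and a=2a₀=96 at k=2, so the next step gives (m, d) = (48, 2) again — its k=1 value — and the period has length 2.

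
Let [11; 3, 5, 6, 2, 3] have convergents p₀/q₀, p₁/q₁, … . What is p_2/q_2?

Using pₖ = aₖpₖ₋₁ + pₖ₋₂, qₖ = aₖqₖ₋₁ + qₖ₋₂ (with p₋₁=1, p₋₂=0, q₋₁=0, q₋₂=1):
  k=0: a=11, p=11, q=1
  k=1: a=3, p=34, q=3
  k=2: a=5, p=181, q=16

181/16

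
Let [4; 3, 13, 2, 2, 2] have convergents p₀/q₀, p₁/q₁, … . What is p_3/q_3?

359/83

Using pₖ = aₖpₖ₋₁ + pₖ₋₂, qₖ = aₖqₖ₋₁ + qₖ₋₂ (with p₋₁=1, p₋₂=0, q₋₁=0, q₋₂=1):
  k=0: a=4, p=4, q=1
  k=1: a=3, p=13, q=3
  k=2: a=13, p=173, q=40
  k=3: a=2, p=359, q=83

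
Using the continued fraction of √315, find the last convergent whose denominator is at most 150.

√315 = [17; 1, 2, 1, 34, …] (period length 4).
Convergents:
  p_0/q_0 = 17/1
  p_1/q_1 = 18/1
  p_2/q_2 = 53/3
  p_3/q_3 = 71/4
  p_4/q_4 = 2467/139
  p_5/q_5 = 2538/143
  p_6/q_6 = 7543/425
q_5 = 143 ≤ 150 < 425 = q_6, so the answer is 2538/143.

2538/143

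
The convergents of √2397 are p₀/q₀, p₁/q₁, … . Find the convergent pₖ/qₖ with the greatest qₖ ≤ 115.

√2397 = [48; 1, 23, 2, 23, 1, 96, …] (period length 6).
Convergents:
  p_0/q_0 = 48/1
  p_1/q_1 = 49/1
  p_2/q_2 = 1175/24
  p_3/q_3 = 2399/49
  p_4/q_4 = 56352/1151
q_3 = 49 ≤ 115 < 1151 = q_4, so the answer is 2399/49.

2399/49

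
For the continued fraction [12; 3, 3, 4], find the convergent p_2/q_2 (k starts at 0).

Using pₖ = aₖpₖ₋₁ + pₖ₋₂, qₖ = aₖqₖ₋₁ + qₖ₋₂ (with p₋₁=1, p₋₂=0, q₋₁=0, q₋₂=1):
  k=0: a=12, p=12, q=1
  k=1: a=3, p=37, q=3
  k=2: a=3, p=123, q=10

123/10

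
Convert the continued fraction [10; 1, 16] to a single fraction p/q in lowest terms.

Using pₖ = aₖpₖ₋₁ + pₖ₋₂ and qₖ = aₖqₖ₋₁ + qₖ₋₂:
  k=0: a=10, p=10, q=1
  k=1: a=1, p=11, q=1
  k=2: a=16, p=186, q=17

186/17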